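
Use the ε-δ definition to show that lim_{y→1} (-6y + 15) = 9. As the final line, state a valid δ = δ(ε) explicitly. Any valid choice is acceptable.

δ = ε/6

Let ε > 0 be given. We need δ > 0 so that 0 < |y − 1| < δ implies |(-6y + 15) − 9| < ε.
|(-6y + 15) − 9| = |-6y + 6| = 6|y − 1|.
So 6|y − 1| < ε exactly when |y − 1| < ε/6.
Take δ = ε/6. If 0 < |y − 1| < δ then |(-6y + 15) − 9| = 6|y − 1| < 6·(ε/6) = ε.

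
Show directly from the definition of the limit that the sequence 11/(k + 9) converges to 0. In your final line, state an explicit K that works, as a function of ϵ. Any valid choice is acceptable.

Suppose ϵ > 0. For k ≥ 1, |11/(k + 9) − 0| = 11/(k + 9) ≤ 11/k.
We need 11/k < ϵ, i.e. k > 11/ϵ.
Take K = 11/ϵ. If k > K then |11/(k + 9)| ≤ 11/k < ϵ.

K = 11/ϵ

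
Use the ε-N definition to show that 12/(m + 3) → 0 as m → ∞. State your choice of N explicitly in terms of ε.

Fix ε > 0. For m ≥ 1, |12/(m + 3) − 0| = 12/(m + 3) ≤ 12/m.
We need 12/m < ε, i.e. m > 12/ε.
Take N = 12/ε. If m > N then |12/(m + 3)| ≤ 12/m < ε.

N = 12/ε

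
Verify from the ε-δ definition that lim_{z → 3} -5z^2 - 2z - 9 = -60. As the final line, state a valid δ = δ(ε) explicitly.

Let ε > 0. We want δ > 0 such that 0 < |z − 3| < δ implies |(-5z^2 - 2z - 9) + 60| < ε.
(-5z^2 - 2z - 9) + 60 = -5z^2 - 2z + 51 = (z − 3)(-5z - 17).
So |(-5z^2 - 2z - 9) + 60| = |z − 3|·|-5z - 17|.
Assume first that |z − 3| < 1, so |z| < 4. Then |-5z - 17| ≤ 5·4 + 17 = 37.
Hence |(-5z^2 - 2z - 9) + 60| ≤ 37|z − 3| < ε provided |z − 3| < ε/37.
Choosing δ = min(1, ε/37) ensures both conditions, hence |(-5z^2 - 2z - 9) + 60| < ε.

δ = min(1, ε/37)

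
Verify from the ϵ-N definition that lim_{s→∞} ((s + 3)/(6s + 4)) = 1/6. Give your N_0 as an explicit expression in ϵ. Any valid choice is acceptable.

Let ϵ > 0 be given. We seek N_0 > 0 such that s > N_0 implies |(s + 3)/(6s + 4) − (1/6)| < ϵ.
(s + 3)/(6s + 4) − (1/6) = (6(s + 3) − (6s + 4)) / (6(6s + 4)) = 14/(6(6s + 4)).
For s > 0 we have 6s + 4 > 6s, so |(s + 3)/(6s + 4) − (1/6)| = 14/(6(6s + 4)) < 14/(6·6s) = (7/18)/s.
Thus |(s + 3)/(6s + 4) − (1/6)| < ϵ whenever s > (7/18)/ϵ.
Take N_0 = (7/18)/ϵ. If s > N_0 then |(s + 3)/(6s + 4) − (1/6)| < (7/18)/s < ϵ.

N_0 = (7/18)/ϵ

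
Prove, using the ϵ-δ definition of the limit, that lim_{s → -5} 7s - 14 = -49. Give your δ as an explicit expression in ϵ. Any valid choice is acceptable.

Let ϵ > 0 be given. We need δ > 0 so that 0 < |s + 5| < δ implies |(7s - 14) + 49| < ϵ.
Since (7s - 14) + 49 = 7(s + 5), we have |(7s - 14) + 49| = 7|s + 5|.
Thus it suffices that |s + 5| < ϵ/7.
Take δ = ϵ/7. If 0 < |s + 5| < δ then |(7s - 14) + 49| = 7|s + 5| < 7·(ϵ/7) = ϵ.

δ = ϵ/7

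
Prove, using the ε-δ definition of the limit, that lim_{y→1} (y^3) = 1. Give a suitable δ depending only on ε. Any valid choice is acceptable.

δ = min(1, ε/7)

Let ε > 0 be given. We seek δ > 0 with 0 < |y − 1| < δ ⇒ |y^3 − 1| < ε.
Factor: y^3 − 1 = (y − 1)(y^2 + y + 1), so |y^3 − 1| = |y − 1|·|y^2 + y + 1|.
Restrict δ ≤ 1. Then |y − 1| < 1 gives |y| < 2, so by the triangle inequality |y^2 + y + 1| ≤ 2^2 + 2 + 1 = 7.
Hence |y^3 − 1| ≤ 7|y − 1|, which is < ε once |y − 1| < ε/7.
Take δ = min(1, ε/7). If 0 < |y − 1| < δ then both bounds hold and |y^3 − 1| ≤ 7|y − 1| < 7·(ε/7) = ε.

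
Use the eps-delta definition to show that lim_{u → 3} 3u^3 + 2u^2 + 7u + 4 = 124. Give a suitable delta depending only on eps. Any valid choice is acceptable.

Suppose eps > 0. We want delta > 0 such that 0 < |u − 3| < delta implies |(3u^3 + 2u^2 + 7u + 4) − 124| < eps.
(3u^3 + 2u^2 + 7u + 4) − 124 = 3u^3 + 2u^2 + 7u - 120 = (u − 3)(3u^2 + 11u + 40).
So |(3u^3 + 2u^2 + 7u + 4) − 124| = |u − 3|·|3u^2 + 11u + 40|.
Require delta ≤ 2. Then |u − 3| < 2 gives |u| < 5, and by the triangle inequality |3u^2 + 11u + 40| ≤ 3·5^2 + 11·5 + 40 = 170.
Hence |(3u^3 + 2u^2 + 7u + 4) − 124| ≤ 170|u − 3| < eps provided |u − 3| < eps/170.
Choosing delta = min(2, eps/170) ensures both conditions, hence |(3u^3 + 2u^2 + 7u + 4) − 124| < eps.

delta = min(2, eps/170)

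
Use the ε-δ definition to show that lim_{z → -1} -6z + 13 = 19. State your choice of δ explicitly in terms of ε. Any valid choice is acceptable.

Fix ε > 0. We need δ > 0 so that 0 < |z + 1| < δ implies |(-6z + 13) − 19| < ε.
|(-6z + 13) − 19| = |-6z - 6| = 6|z + 1|.
Thus it suffices that |z + 1| < ε/6.
Choosing δ = ε/6 gives |(-6z + 13) − 19| = 6|z + 1| < ε whenever |z + 1| < δ.

δ = ε/6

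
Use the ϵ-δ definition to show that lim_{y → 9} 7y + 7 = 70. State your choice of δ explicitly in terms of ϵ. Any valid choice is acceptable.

Let ϵ > 0. We need δ > 0 so that 0 < |y − 9| < δ implies |(7y + 7) − 70| < ϵ.
|(7y + 7) − 70| = |7y - 63| = 7|y − 9|.
Thus it suffices that |y − 9| < ϵ/7.
Take δ = ϵ/7. If 0 < |y − 9| < δ then |(7y + 7) − 70| = 7|y − 9| < 7·(ϵ/7) = ϵ.

δ = ϵ/7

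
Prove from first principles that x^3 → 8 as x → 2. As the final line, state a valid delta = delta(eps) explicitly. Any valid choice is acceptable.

delta = min(1, eps/19)

Suppose eps > 0. We seek delta > 0 with 0 < |x − 2| < delta ⇒ |x^3 − 8| < eps.
Factor: x^3 − 8 = (x − 2)(x^2 + 2x + 4), so |x^3 − 8| = |x − 2|·|x^2 + 2x + 4|.
Restrict delta ≤ 1. Then |x − 2| < 1 gives |x| < 3, so by the triangle inequality |x^2 + 2x + 4| ≤ 3^2 + 2·3 + 4 = 19.
Hence |x^3 − 8| ≤ 19|x − 2|, which is < eps once |x − 2| < eps/19.
Take delta = min(1, eps/19). If 0 < |x − 2| < delta then both bounds hold and |x^3 − 8| ≤ 19|x − 2| < 19·(eps/19) = eps.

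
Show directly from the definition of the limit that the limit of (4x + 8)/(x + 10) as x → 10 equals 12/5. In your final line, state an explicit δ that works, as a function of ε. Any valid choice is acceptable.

Let ε > 0 be given. We want δ > 0 with 0 < |x − 10| < δ ⇒ |(4x + 8)/(x + 10) − (12/5)| < ε.
Combining over a common denominator, (4x + 8)/(x + 10) − (12/5) = [(4x + 8)·20 − 48·(x + 10)] / [20·(x + 10)] = 32(x − 10) / (20(x + 10)).
So |(4x + 8)/(x + 10) − (12/5)| = 32|x − 10| / (20·|x + 10|).
Restrict δ ≤ 10. Then |x − 10| < 10 gives |x + 10| = |(x − 10) + 20| ≥ 20 − 10 = 10.
Hence |(4x + 8)/(x + 10) − (12/5)| < 32|x − 10|/(20·10) = (4/25)|x − 10|, which is < ε once |x − 10| < (25/4)ε.
Take δ = min(10, (25/4)ε). Then 0 < |x − 10| < δ forces both bounds, so |(4x + 8)/(x + 10) − (12/5)| < ε.

δ = min(10, (25/4)ε)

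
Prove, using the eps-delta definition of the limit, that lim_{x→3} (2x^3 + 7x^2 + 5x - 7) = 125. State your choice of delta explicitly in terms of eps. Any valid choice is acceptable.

Suppose eps > 0. We want delta > 0 such that 0 < |x − 3| < delta implies |(2x^3 + 7x^2 + 5x - 7) − 125| < eps.
(2x^3 + 7x^2 + 5x - 7) − 125 = 2x^3 + 7x^2 + 5x - 132 = (x − 3)(2x^2 + 13x + 44).
So |(2x^3 + 7x^2 + 5x - 7) − 125| = |x − 3|·|2x^2 + 13x + 44|.
Require delta ≤ 2. Then |x − 3| < 2 gives |x| < 5, and by the triangle inequality |2x^2 + 13x + 44| ≤ 2·5^2 + 13·5 + 44 = 159.
Hence |(2x^3 + 7x^2 + 5x - 7) − 125| ≤ 159|x − 3| < eps provided |x − 3| < eps/159.
Choosing delta = min(2, eps/159) ensures both conditions, hence |(2x^3 + 7x^2 + 5x - 7) − 125| < eps.

delta = min(2, eps/159)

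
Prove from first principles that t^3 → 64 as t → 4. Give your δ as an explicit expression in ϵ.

δ = min(1, ϵ/61)

Let ϵ > 0. We seek δ > 0 with 0 < |t − 4| < δ ⇒ |t^3 − 64| < ϵ.
Factor: t^3 − 64 = (t − 4)(t^2 + 4t + 16), so |t^3 − 64| = |t − 4|·|t^2 + 4t + 16|.
Impose δ ≤ 1 so that |t| < 5; then |t^2 + 4t + 16| ≤ 61.
Hence |t^3 − 64| ≤ 61|t − 4|, which is < ϵ once |t − 4| < ϵ/61.
Take δ = min(1, ϵ/61). If 0 < |t − 4| < δ then both bounds hold and |t^3 − 64| ≤ 61|t − 4| < 61·(ϵ/61) = ϵ.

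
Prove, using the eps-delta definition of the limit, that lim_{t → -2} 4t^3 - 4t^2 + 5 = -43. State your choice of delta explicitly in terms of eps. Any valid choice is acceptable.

delta = min(1, eps/96)

Suppose eps > 0. We want delta > 0 such that 0 < |t + 2| < delta implies |(4t^3 - 4t^2 + 5) + 43| < eps.
(4t^3 - 4t^2 + 5) + 43 = 4t^3 - 4t^2 + 48 = (t + 2)(4t^2 - 12t + 24).
So |(4t^3 - 4t^2 + 5) + 43| = |t + 2|·|4t^2 - 12t + 24|.
Assume first that |t + 2| < 1, so |t| < 3. Then |4t^2 - 12t + 24| ≤ 4·3^2 + 12·3 + 24 = 96.
Hence |(4t^3 - 4t^2 + 5) + 43| ≤ 96|t + 2| < eps provided |t + 2| < eps/96.
Take delta = min(1, eps/96). Then 0 < |t + 2| < delta gives both |t + 2| < 1 and |t + 2| < eps/96, so |(4t^3 - 4t^2 + 5) + 43| < eps.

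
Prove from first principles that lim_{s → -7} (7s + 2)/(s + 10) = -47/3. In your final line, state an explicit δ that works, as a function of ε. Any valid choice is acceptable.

δ = min(3/2, (9/136)ε)

Suppose ε > 0. We want δ > 0 with 0 < |s + 7| < δ ⇒ |(7s + 2)/(s + 10) + 47/3| < ε.
Combining over a common denominator, (7s + 2)/(s + 10) + 47/3 = [(7s + 2)·3 − (-47)·(s + 10)] / [3·(s + 10)] = 68(s + 7) / (3(s + 10)).
So |(7s + 2)/(s + 10) + 47/3| = 68|s + 7| / (3·|s + 10|).
Require δ ≤ 3/2, so |s + 10| ≥ |3| − |s + 7| > 3 − 3/2 = 3/2.
Hence |(7s + 2)/(s + 10) + 47/3| < 68|s + 7|/(3·(3/2)) = (136/9)|s + 7|, which is < ε once |s + 7| < (9/136)ε.
Take δ = min(3/2, (9/136)ε). Then 0 < |s + 7| < δ forces both bounds, so |(7s + 2)/(s + 10) + 47/3| < ε.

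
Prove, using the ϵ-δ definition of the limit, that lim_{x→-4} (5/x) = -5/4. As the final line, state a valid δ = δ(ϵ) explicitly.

Let ϵ > 0. We seek δ > 0 such that 0 < |x + 4| < δ implies |5/x + 5/4| < ϵ.
|5/x + 5/4| = 5·|-4 − x|/(4·|x|) = 5|x + 4|/(4|x|).
Restrict δ ≤ 2. Then |x + 4| < 2 gives |x| > 2, so 4|x| > 8.
Then |5/x + 5/4| < 5|x + 4|/8, which is < ϵ when |x + 4| < (8/5)ϵ.
Take δ = min(2, (8/5)ϵ). Then 0 < |x + 4| < δ gives both |x + 4| < 2 and |x + 4| < (8/5)ϵ, so |5/x + 5/4| < ϵ.

δ = min(2, (8/5)ϵ)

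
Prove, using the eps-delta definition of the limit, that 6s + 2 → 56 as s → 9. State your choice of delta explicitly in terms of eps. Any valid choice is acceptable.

delta = eps/6

Let eps > 0 be given. We need delta > 0 so that 0 < |s − 9| < delta implies |(6s + 2) − 56| < eps.
|(6s + 2) − 56| = |6s - 54| = 6|s − 9|.
Thus it suffices that |s − 9| < eps/6.
Choosing delta = eps/6 gives |(6s + 2) − 56| = 6|s − 9| < eps whenever |s − 9| < delta.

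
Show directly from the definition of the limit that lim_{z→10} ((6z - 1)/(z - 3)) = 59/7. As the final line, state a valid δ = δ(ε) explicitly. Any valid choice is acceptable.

Let ε > 0. We want δ > 0 with 0 < |z − 10| < δ ⇒ |(6z - 1)/(z - 3) − (59/7)| < ε.
Combining over a common denominator, (6z - 1)/(z - 3) − (59/7) = [(6z - 1)·7 − 59·(z - 3)] / [7·(z - 3)] = -17(z − 10) / (7(z - 3)).
So |(6z - 1)/(z - 3) − (59/7)| = 17|z − 10| / (7·|z − 3|).
Restrict δ ≤ 7/2. Then |z − 10| < 7/2 gives |z − 3| = |(z − 10) + 7| ≥ 7 − 7/2 = 7/2.
Hence |(6z - 1)/(z - 3) − (59/7)| < 17|z − 10|/(7·(7/2)) = (34/49)|z − 10|, which is < ε once |z − 10| < (49/34)ε.
Take δ = min(7/2, (49/34)ε). Then 0 < |z − 10| < δ forces both bounds, so |(6z - 1)/(z - 3) − (59/7)| < ε.

δ = min(7/2, (49/34)ε)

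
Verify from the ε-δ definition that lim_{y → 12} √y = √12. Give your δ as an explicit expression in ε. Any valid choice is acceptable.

Suppose ε > 0. We want δ > 0 such that 0 < |y − 12| < δ implies |√y − √12| < ε.
Multiplying by the conjugate, |√y − √12| = |y − 12|/(√y + √12).
Restrict δ ≤ 12 so that |y − 12| < 12 forces y > 0, and then √y + √12 > √12.
Hence |√y − √12| < |y − 12|/√12, which is < ε once |y − 12| < √12·ε.
Take δ = min(12, √12·ε). If 0 < |y − 12| < δ then y > 0 and |√y − √12| < |y − 12|/√12 < ε.

δ = min(12, √12·ε)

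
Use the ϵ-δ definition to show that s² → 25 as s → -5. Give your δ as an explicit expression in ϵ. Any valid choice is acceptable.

Fix ϵ > 0. We seek δ > 0 with 0 < |s + 5| < δ ⇒ |s² − 25| < ϵ.
Factor: s² − 25 = (s + 5)(s - 5), so |s² − 25| = |s + 5|·|s - 5|.
Impose δ ≤ 2 so that |s| < 7; then |s - 5| ≤ 12.
Hence |s² − 25| ≤ 12|s + 5|, which is < ϵ once |s + 5| < ϵ/12.
Take δ = min(2, ϵ/12). If 0 < |s + 5| < δ then both bounds hold and |s² − 25| ≤ 12|s + 5| < 12·(ϵ/12) = ϵ.

δ = min(2, ϵ/12)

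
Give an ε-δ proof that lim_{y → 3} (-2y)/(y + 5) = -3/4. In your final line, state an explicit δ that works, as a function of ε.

Suppose ε > 0. We want δ > 0 with 0 < |y − 3| < δ ⇒ |(-2y)/(y + 5) + 3/4| < ε.
Combining over a common denominator, (-2y)/(y + 5) + 3/4 = [(-2y)·8 − (-6)·(y + 5)] / [8·(y + 5)] = -10(y − 3) / (8(y + 5)).
So |(-2y)/(y + 5) + 3/4| = 10|y − 3| / (8·|y + 5|).
Restrict δ ≤ 4. Then |y − 3| < 4 gives |y + 5| = |(y − 3) + 8| ≥ 8 − 4 = 4.
Hence |(-2y)/(y + 5) + 3/4| < 10|y − 3|/(8·4) = (5/16)|y − 3|, which is < ε once |y − 3| < (16/5)ε.
Take δ = min(4, (16/5)ε). Then 0 < |y − 3| < δ forces both bounds, so |(-2y)/(y + 5) + 3/4| < ε.

δ = min(4, (16/5)ε)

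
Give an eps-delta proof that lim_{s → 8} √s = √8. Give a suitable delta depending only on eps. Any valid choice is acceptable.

Suppose eps > 0. We want delta > 0 such that 0 < |s − 8| < delta implies |√s − √8| < eps.
Multiplying by the conjugate, |√s − √8| = |s − 8|/(√s + √8).
Restrict delta ≤ 8 so that |s − 8| < 8 forces s > 0, and then √s + √8 > √8.
Hence |√s − √8| < |s − 8|/√8, which is < eps once |s − 8| < √8·eps.
Take delta = min(8, √8·eps). If 0 < |s − 8| < delta then s > 0 and |√s − √8| < |s − 8|/√8 < eps.

delta = min(8, √8·eps)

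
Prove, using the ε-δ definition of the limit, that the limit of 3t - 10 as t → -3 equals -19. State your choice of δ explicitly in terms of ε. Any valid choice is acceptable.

δ = ε/3

Let ε > 0 be given. We need δ > 0 so that 0 < |t + 3| < δ implies |(3t - 10) + 19| < ε.
|(3t - 10) + 19| = |3t + 9| = 3|t + 3|.
So 3|t + 3| < ε exactly when |t + 3| < ε/3.
Take δ = ε/3. If 0 < |t + 3| < δ then |(3t - 10) + 19| = 3|t + 3| < 3·(ε/3) = ε.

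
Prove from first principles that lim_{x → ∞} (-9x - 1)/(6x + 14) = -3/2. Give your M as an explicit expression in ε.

M = (10/3)/ε

Let ε > 0 be given. We seek M > 0 such that x > M implies |(-9x - 1)/(6x + 14) + 3/2| < ε.
(-9x - 1)/(6x + 14) + 3/2 = (6(-9x - 1) − (-9)(6x + 14)) / (6(6x + 14)) = 120/(6(6x + 14)).
For x > 0 we have 6x + 14 > 6x, so |(-9x - 1)/(6x + 14) + 3/2| = 120/(6(6x + 14)) < 120/(6·6x) = (10/3)/x.
Thus |(-9x - 1)/(6x + 14) + 3/2| < ε whenever x > (10/3)/ε.
Take M = (10/3)/ε. If x > M then |(-9x - 1)/(6x + 14) + 3/2| < (10/3)/x < ε.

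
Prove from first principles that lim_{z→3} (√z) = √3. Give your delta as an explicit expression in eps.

Let eps > 0 be given. We want delta > 0 such that 0 < |z − 3| < delta implies |√z − √3| < eps.
Multiplying by the conjugate, |√z − √3| = |z − 3|/(√z + √3).
Restrict delta ≤ 3 so that |z − 3| < 3 forces z > 0, and then √z + √3 > √3.
Hence |√z − √3| < |z − 3|/√3, which is < eps once |z − 3| < √3·eps.
Take delta = min(3, √3·eps). If 0 < |z − 3| < delta then z > 0 and |√z − √3| < |z − 3|/√3 < eps.

delta = min(3, √3·eps)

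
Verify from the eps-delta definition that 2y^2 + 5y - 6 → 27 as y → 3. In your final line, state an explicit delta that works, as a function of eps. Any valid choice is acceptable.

delta = min(2, eps/21)

Suppose eps > 0. We want delta > 0 such that 0 < |y − 3| < delta implies |(2y^2 + 5y - 6) − 27| < eps.
(2y^2 + 5y - 6) − 27 = 2y^2 + 5y - 33 = (y − 3)(2y + 11).
So |(2y^2 + 5y - 6) − 27| = |y − 3|·|2y + 11|.
Require delta ≤ 2. Then |y − 3| < 2 gives |y| < 5, and by the triangle inequality |2y + 11| ≤ 2·5 + 11 = 21.
Hence |(2y^2 + 5y - 6) − 27| ≤ 21|y − 3| < eps provided |y − 3| < eps/21.
Take delta = min(2, eps/21). Then 0 < |y − 3| < delta gives both |y − 3| < 2 and |y − 3| < eps/21, so |(2y^2 + 5y - 6) − 27| < eps.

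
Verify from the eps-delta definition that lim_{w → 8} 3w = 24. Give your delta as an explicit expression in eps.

Fix eps > 0. We need delta > 0 so that 0 < |w − 8| < delta implies |(3w) − 24| < eps.
|(3w) − 24| = |3w - 24| = 3|w − 8|.
So 3|w − 8| < eps exactly when |w − 8| < eps/3.
Choosing delta = eps/3 gives |(3w) − 24| = 3|w − 8| < eps whenever |w − 8| < delta.

delta = eps/3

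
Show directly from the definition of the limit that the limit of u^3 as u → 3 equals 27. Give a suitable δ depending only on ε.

δ = min(1, ε/37)

Suppose ε > 0. We seek δ > 0 with 0 < |u − 3| < δ ⇒ |u^3 − 27| < ε.
Factor: u^3 − 27 = (u − 3)(u^2 + 3u + 9), so |u^3 − 27| = |u − 3|·|u^2 + 3u + 9|.
Restrict δ ≤ 1. Then |u − 3| < 1 gives |u| < 4, so by the triangle inequality |u^2 + 3u + 9| ≤ 4^2 + 3·4 + 9 = 37.
Hence |u^3 − 27| ≤ 37|u − 3|, which is < ε once |u − 3| < ε/37.
Take δ = min(1, ε/37). If 0 < |u − 3| < δ then both bounds hold and |u^3 − 27| ≤ 37|u − 3| < 37·(ε/37) = ε.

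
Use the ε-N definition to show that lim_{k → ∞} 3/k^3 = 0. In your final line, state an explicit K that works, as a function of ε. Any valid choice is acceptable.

K = (3/ε)^{1/3}

Let ε > 0. For k ≥ 1, |3/k^3 − 0| = 3/k^3.
3/k^3 < ε ⇔ k^3 > 3/ε ⇔ k > (3/ε)^{1/3}.
Take K = (3/ε)^{1/3}. Then k > K implies 3/k^3 < ε.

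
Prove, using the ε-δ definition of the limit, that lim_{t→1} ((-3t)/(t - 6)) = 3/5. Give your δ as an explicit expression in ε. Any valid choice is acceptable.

δ = min(5/2, (25/36)ε)

Fix ε > 0. We want δ > 0 with 0 < |t − 1| < δ ⇒ |(-3t)/(t - 6) − (3/5)| < ε.
Combining over a common denominator, (-3t)/(t - 6) − (3/5) = [(-3t)·(-5) − (-3)·(t - 6)] / [(-5)·(t - 6)] = 18(t − 1) / ((-5)(t - 6)).
So |(-3t)/(t - 6) − (3/5)| = 18|t − 1| / (5·|t − 6|).
Require δ ≤ 5/2, so |t − 6| ≥ |-5| − |t − 1| > 5 − 5/2 = 5/2.
Hence |(-3t)/(t - 6) − (3/5)| < 18|t − 1|/(5·(5/2)) = (36/25)|t − 1|, which is < ε once |t − 1| < (25/36)ε.
Take δ = min(5/2, (25/36)ε). Then 0 < |t − 1| < δ forces both bounds, so |(-3t)/(t - 6) − (3/5)| < ε.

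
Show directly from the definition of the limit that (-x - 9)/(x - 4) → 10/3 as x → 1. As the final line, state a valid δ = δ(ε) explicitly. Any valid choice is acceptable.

δ = min(3/2, (9/26)ε)

Let ε > 0. We want δ > 0 with 0 < |x − 1| < δ ⇒ |(-x - 9)/(x - 4) − (10/3)| < ε.
Combining over a common denominator, (-x - 9)/(x - 4) − (10/3) = [(-x - 9)·(-3) − (-10)·(x - 4)] / [(-3)·(x - 4)] = 13(x − 1) / ((-3)(x - 4)).
So |(-x - 9)/(x - 4) − (10/3)| = 13|x − 1| / (3·|x − 4|).
Restrict δ ≤ 3/2. Then |x − 1| < 3/2 gives |x − 4| = |(x − 1) + (-3)| ≥ 3 − 3/2 = 3/2.
Hence |(-x - 9)/(x - 4) − (10/3)| < 13|x − 1|/(3·(3/2)) = (26/9)|x − 1|, which is < ε once |x − 1| < (9/26)ε.
Take δ = min(3/2, (9/26)ε). Then 0 < |x − 1| < δ forces both bounds, so |(-x - 9)/(x - 4) − (10/3)| < ε.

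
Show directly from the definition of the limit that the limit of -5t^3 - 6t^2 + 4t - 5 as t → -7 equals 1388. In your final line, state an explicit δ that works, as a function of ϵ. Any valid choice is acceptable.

δ = min(2, ϵ/865)

Let ϵ > 0. We want δ > 0 such that 0 < |t + 7| < δ implies |(-5t^3 - 6t^2 + 4t - 5) − 1388| < ϵ.
(-5t^3 - 6t^2 + 4t - 5) − 1388 = -5t^3 - 6t^2 + 4t - 1393 = (t + 7)(-5t^2 + 29t - 199).
So |(-5t^3 - 6t^2 + 4t - 5) − 1388| = |t + 7|·|-5t^2 + 29t - 199|.
Require δ ≤ 2. Then |t + 7| < 2 gives |t| < 9, and by the triangle inequality |-5t^2 + 29t - 199| ≤ 5·9^2 + 29·9 + 199 = 865.
Hence |(-5t^3 - 6t^2 + 4t - 5) − 1388| ≤ 865|t + 7| < ϵ provided |t + 7| < ϵ/865.
Take δ = min(2, ϵ/865). Then 0 < |t + 7| < δ gives both |t + 7| < 2 and |t + 7| < ϵ/865, so |(-5t^3 - 6t^2 + 4t - 5) − 1388| < ϵ.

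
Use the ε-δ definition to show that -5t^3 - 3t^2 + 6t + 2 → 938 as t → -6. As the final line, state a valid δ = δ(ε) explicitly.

Fix ε > 0. We want δ > 0 such that 0 < |t + 6| < δ implies |(-5t^3 - 3t^2 + 6t + 2) − 938| < ε.
(-5t^3 - 3t^2 + 6t + 2) − 938 = -5t^3 - 3t^2 + 6t - 936 = (t + 6)(-5t^2 + 27t - 156).
So |(-5t^3 - 3t^2 + 6t + 2) − 938| = |t + 6|·|-5t^2 + 27t - 156|.
Require δ ≤ 1. Then |t + 6| < 1 gives |t| < 7, and by the triangle inequality |-5t^2 + 27t - 156| ≤ 5·7^2 + 27·7 + 156 = 590.
Hence |(-5t^3 - 3t^2 + 6t + 2) − 938| ≤ 590|t + 6| < ε provided |t + 6| < ε/590.
Choosing δ = min(1, ε/590) ensures both conditions, hence |(-5t^3 - 3t^2 + 6t + 2) − 938| < ε.

δ = min(1, ε/590)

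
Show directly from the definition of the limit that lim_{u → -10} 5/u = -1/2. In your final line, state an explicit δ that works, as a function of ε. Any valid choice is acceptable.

δ = min(5, 10ε)

Suppose ε > 0. We seek δ > 0 such that 0 < |u + 10| < δ implies |5/u + 1/2| < ε.
|5/u + 1/2| = 5·|-10 − u|/(10·|u|) = 5|u + 10|/(10|u|).
Require δ ≤ 5 so that |u| > 10 − 5 = 5, hence 10|u| > 50.
Then |5/u + 1/2| < 5|u + 10|/50, which is < ε when |u + 10| < 10ε.
Take δ = min(5, 10ε). Then 0 < |u + 10| < δ gives both |u + 10| < 5 and |u + 10| < 10ε, so |5/u + 1/2| < ε.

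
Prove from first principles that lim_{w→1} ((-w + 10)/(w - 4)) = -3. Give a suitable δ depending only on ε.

Let ε > 0 be given. We want δ > 0 with 0 < |w − 1| < δ ⇒ |(-w + 10)/(w - 4) + 3| < ε.
Combining over a common denominator, (-w + 10)/(w - 4) + 3 = [(-w + 10)·(-3) − 9·(w - 4)] / [(-3)·(w - 4)] = -6(w − 1) / ((-3)(w - 4)).
So |(-w + 10)/(w - 4) + 3| = 6|w − 1| / (3·|w − 4|).
Require δ ≤ 3/2, so |w − 4| ≥ |-3| − |w − 1| > 3 − 3/2 = 3/2.
Hence |(-w + 10)/(w - 4) + 3| < 6|w − 1|/(3·(3/2)) = (4/3)|w − 1|, which is < ε once |w − 1| < (3/4)ε.
Take δ = min(3/2, (3/4)ε). Then 0 < |w − 1| < δ forces both bounds, so |(-w + 10)/(w - 4) + 3| < ε.

δ = min(3/2, (3/4)ε)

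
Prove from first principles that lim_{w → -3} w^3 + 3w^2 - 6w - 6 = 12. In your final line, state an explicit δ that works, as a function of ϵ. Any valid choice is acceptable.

δ = min(1, ϵ/22)

Suppose ϵ > 0. We want δ > 0 such that 0 < |w + 3| < δ implies |(w^3 + 3w^2 - 6w - 6) − 12| < ϵ.
(w^3 + 3w^2 - 6w - 6) − 12 = w^3 + 3w^2 - 6w - 18 = (w + 3)(w^2 - 6).
So |(w^3 + 3w^2 - 6w - 6) − 12| = |w + 3|·|w^2 - 6|.
Require δ ≤ 1. Then |w + 3| < 1 gives |w| < 4, and by the triangle inequality |w^2 - 6| ≤ 4^2 + 6 = 22.
Hence |(w^3 + 3w^2 - 6w - 6) − 12| ≤ 22|w + 3| < ϵ provided |w + 3| < ϵ/22.
Choosing δ = min(1, ϵ/22) ensures both conditions, hence |(w^3 + 3w^2 - 6w - 6) − 12| < ϵ.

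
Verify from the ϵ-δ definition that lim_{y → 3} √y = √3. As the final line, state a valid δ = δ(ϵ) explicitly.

δ = min(3, √3·ϵ)

Suppose ϵ > 0. We want δ > 0 such that 0 < |y − 3| < δ implies |√y − √3| < ϵ.
Rationalise: √y − √3 = (y − 3)/(√y + √3), so |√y − √3| = |y − 3|/(√y + √3).
Restrict δ ≤ 3 so that |y − 3| < 3 forces y > 0, and then √y + √3 > √3.
Hence |√y − √3| < |y − 3|/√3, which is < ϵ once |y − 3| < √3·ϵ.
Take δ = min(3, √3·ϵ). If 0 < |y − 3| < δ then y > 0 and |√y − √3| < |y − 3|/√3 < ϵ.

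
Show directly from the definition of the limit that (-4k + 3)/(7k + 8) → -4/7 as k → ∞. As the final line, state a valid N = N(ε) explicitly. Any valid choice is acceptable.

Suppose ε > 0. For k ≥ 1, |(-4k + 3)/(7k + 8) + 4/7| = |53|/(7(7k + 8)) = 53/(7(7k + 8)).
Since 7k + 8 ≥ 7k for k ≥ 1, this is ≤ 53/(7·7k) = (53/49)/k.
So |(-4k + 3)/(7k + 8) + 4/7| < ε whenever k > (53/49)/ε.
Take N = (53/49)/ε. If k > N then |(-4k + 3)/(7k + 8) + 4/7| ≤ (53/49)/k < ε.

N = (53/49)/ε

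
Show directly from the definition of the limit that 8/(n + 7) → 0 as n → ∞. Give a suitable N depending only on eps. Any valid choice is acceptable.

Suppose eps > 0. For n ≥ 1, |8/(n + 7) − 0| = 8/(n + 7) ≤ 8/n.
We need 8/n < eps, i.e. n > 8/eps.
Take N = 8/eps. If n > N then |8/(n + 7)| ≤ 8/n < eps.

N = 8/eps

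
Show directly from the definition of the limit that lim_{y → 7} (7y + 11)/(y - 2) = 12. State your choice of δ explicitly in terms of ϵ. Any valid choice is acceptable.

δ = min(5/2, (1/2)ϵ)

Let ϵ > 0 be given. We want δ > 0 with 0 < |y − 7| < δ ⇒ |(7y + 11)/(y - 2) − 12| < ϵ.
Combining over a common denominator, (7y + 11)/(y - 2) − 12 = [(7y + 11)·5 − 60·(y - 2)] / [5·(y - 2)] = -25(y − 7) / (5(y - 2)).
So |(7y + 11)/(y - 2) − 12| = 25|y − 7| / (5·|y − 2|).
Require δ ≤ 5/2, so |y − 2| ≥ |5| − |y − 7| > 5 − 5/2 = 5/2.
Hence |(7y + 11)/(y - 2) − 12| < 25|y − 7|/(5·(5/2)) = 2|y − 7|, which is < ϵ once |y − 7| < (1/2)ϵ.
Take δ = min(5/2, (1/2)ϵ). Then 0 < |y − 7| < δ forces both bounds, so |(7y + 11)/(y - 2) − 12| < ϵ.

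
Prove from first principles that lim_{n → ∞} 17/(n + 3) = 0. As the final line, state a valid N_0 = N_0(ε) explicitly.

Suppose ε > 0. For n ≥ 1, |17/(n + 3) − 0| = 17/(n + 3) ≤ 17/n.
We need 17/n < ε, i.e. n > 17/ε.
Take N_0 = 17/ε. If n > N_0 then |17/(n + 3)| ≤ 17/n < ε.

N_0 = 17/ε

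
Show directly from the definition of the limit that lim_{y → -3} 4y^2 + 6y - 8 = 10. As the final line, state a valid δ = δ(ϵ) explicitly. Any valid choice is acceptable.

δ = min(1, ϵ/22)

Suppose ϵ > 0. We want δ > 0 such that 0 < |y + 3| < δ implies |(4y^2 + 6y - 8) − 10| < ϵ.
(4y^2 + 6y - 8) − 10 = 4y^2 + 6y - 18 = (y + 3)(4y - 6).
So |(4y^2 + 6y - 8) − 10| = |y + 3|·|4y - 6|.
Require δ ≤ 1. Then |y + 3| < 1 gives |y| < 4, and by the triangle inequality |4y - 6| ≤ 4·4 + 6 = 22.
Hence |(4y^2 + 6y - 8) − 10| ≤ 22|y + 3| < ϵ provided |y + 3| < ϵ/22.
Choosing δ = min(1, ϵ/22) ensures both conditions, hence |(4y^2 + 6y - 8) − 10| < ϵ.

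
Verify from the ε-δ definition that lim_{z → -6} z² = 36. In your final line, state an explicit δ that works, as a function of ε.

δ = min(2, ε/14)

Suppose ε > 0. We seek δ > 0 with 0 < |z + 6| < δ ⇒ |z² − 36| < ε.
Factor: z² − 36 = (z + 6)(z - 6), so |z² − 36| = |z + 6|·|z - 6|.
Restrict δ ≤ 2. Then |z + 6| < 2 gives |z| < 8, so by the triangle inequality |z - 6| ≤ 8 + 6 = 14.
Hence |z² − 36| ≤ 14|z + 6|, which is < ε once |z + 6| < ε/14.
Take δ = min(2, ε/14). If 0 < |z + 6| < δ then both bounds hold and |z² − 36| ≤ 14|z + 6| < 14·(ε/14) = ε.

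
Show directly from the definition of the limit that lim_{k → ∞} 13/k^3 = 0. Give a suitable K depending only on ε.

K = (13/ε)^{1/3}

Let ε > 0 be given. For k ≥ 1, |13/k^3 − 0| = 13/k^3.
13/k^3 < ε ⇔ k^3 > 13/ε ⇔ k > (13/ε)^{1/3}.
Take K = (13/ε)^{1/3}. Then k > K implies 13/k^3 < ε.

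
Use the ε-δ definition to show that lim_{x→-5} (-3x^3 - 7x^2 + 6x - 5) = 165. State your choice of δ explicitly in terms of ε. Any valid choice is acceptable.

δ = min(1, ε/190)

Suppose ε > 0. We want δ > 0 such that 0 < |x + 5| < δ implies |(-3x^3 - 7x^2 + 6x - 5) − 165| < ε.
(-3x^3 - 7x^2 + 6x - 5) − 165 = -3x^3 - 7x^2 + 6x - 170 = (x + 5)(-3x^2 + 8x - 34).
So |(-3x^3 - 7x^2 + 6x - 5) − 165| = |x + 5|·|-3x^2 + 8x - 34|.
Assume first that |x + 5| < 1, so |x| < 6. Then |-3x^2 + 8x - 34| ≤ 3·6^2 + 8·6 + 34 = 190.
Hence |(-3x^3 - 7x^2 + 6x - 5) − 165| ≤ 190|x + 5| < ε provided |x + 5| < ε/190.
Choosing δ = min(1, ε/190) ensures both conditions, hence |(-3x^3 - 7x^2 + 6x - 5) − 165| < ε.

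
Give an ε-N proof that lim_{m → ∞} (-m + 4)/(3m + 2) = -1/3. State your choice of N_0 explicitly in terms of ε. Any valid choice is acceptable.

N_0 = (14/9)/ε

Let ε > 0 be given. For m ≥ 1, |(-m + 4)/(3m + 2) + 1/3| = |14|/(3(3m + 2)) = 14/(3(3m + 2)).
Since 3m + 2 ≥ 3m for m ≥ 1, this is ≤ 14/(3·3m) = (14/9)/m.
So |(-m + 4)/(3m + 2) + 1/3| < ε whenever m > (14/9)/ε.
Take N_0 = (14/9)/ε. If m > N_0 then |(-m + 4)/(3m + 2) + 1/3| ≤ (14/9)/m < ε.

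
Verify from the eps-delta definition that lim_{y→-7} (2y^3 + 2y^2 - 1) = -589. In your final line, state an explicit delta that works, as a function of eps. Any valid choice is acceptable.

delta = min(1, eps/308)

Fix eps > 0. We want delta > 0 such that 0 < |y + 7| < delta implies |(2y^3 + 2y^2 - 1) + 589| < eps.
(2y^3 + 2y^2 - 1) + 589 = 2y^3 + 2y^2 + 588 = (y + 7)(2y^2 - 12y + 84).
So |(2y^3 + 2y^2 - 1) + 589| = |y + 7|·|2y^2 - 12y + 84|.
Require delta ≤ 1. Then |y + 7| < 1 gives |y| < 8, and by the triangle inequality |2y^2 - 12y + 84| ≤ 2·8^2 + 12·8 + 84 = 308.
Hence |(2y^3 + 2y^2 - 1) + 589| ≤ 308|y + 7| < eps provided |y + 7| < eps/308.
Choosing delta = min(1, eps/308) ensures both conditions, hence |(2y^3 + 2y^2 - 1) + 589| < eps.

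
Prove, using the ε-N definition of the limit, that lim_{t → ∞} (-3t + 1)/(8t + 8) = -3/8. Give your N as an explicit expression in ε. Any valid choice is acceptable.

N = (1/2)/ε

Suppose ε > 0. We seek N > 0 such that t > N implies |(-3t + 1)/(8t + 8) + 3/8| < ε.
(-3t + 1)/(8t + 8) + 3/8 = (8(-3t + 1) − (-3)(8t + 8)) / (8(8t + 8)) = 32/(8(8t + 8)).
For t > 0 we have 8t + 8 > 8t, so |(-3t + 1)/(8t + 8) + 3/8| = 32/(8(8t + 8)) < 32/(8·8t) = (1/2)/t.
Thus |(-3t + 1)/(8t + 8) + 3/8| < ε whenever t > (1/2)/ε.
Take N = (1/2)/ε. If t > N then |(-3t + 1)/(8t + 8) + 3/8| < (1/2)/t < ε.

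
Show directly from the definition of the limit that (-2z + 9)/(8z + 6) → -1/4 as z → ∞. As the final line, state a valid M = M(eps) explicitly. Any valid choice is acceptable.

M = (21/16)/eps

Let eps > 0 be given. We seek M > 0 such that z > M implies |(-2z + 9)/(8z + 6) + 1/4| < eps.
(-2z + 9)/(8z + 6) + 1/4 = (8(-2z + 9) − (-2)(8z + 6)) / (8(8z + 6)) = 84/(8(8z + 6)).
For z > 0 we have 8z + 6 > 8z, so |(-2z + 9)/(8z + 6) + 1/4| = 84/(8(8z + 6)) < 84/(8·8z) = (21/16)/z.
Thus |(-2z + 9)/(8z + 6) + 1/4| < eps whenever z > (21/16)/eps.
Take M = (21/16)/eps. If z > M then |(-2z + 9)/(8z + 6) + 1/4| < (21/16)/z < eps.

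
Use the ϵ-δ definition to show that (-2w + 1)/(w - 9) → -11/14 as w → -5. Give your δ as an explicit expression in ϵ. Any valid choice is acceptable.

Fix ϵ > 0. We want δ > 0 with 0 < |w + 5| < δ ⇒ |(-2w + 1)/(w - 9) + 11/14| < ϵ.
Combining over a common denominator, (-2w + 1)/(w - 9) + 11/14 = [(-2w + 1)·(-14) − 11·(w - 9)] / [(-14)·(w - 9)] = 17(w + 5) / ((-14)(w - 9)).
So |(-2w + 1)/(w - 9) + 11/14| = 17|w + 5| / (14·|w − 9|).
Restrict δ ≤ 7. Then |w + 5| < 7 gives |w − 9| = |(w + 5) + (-14)| ≥ 14 − 7 = 7.
Hence |(-2w + 1)/(w - 9) + 11/14| < 17|w + 5|/(14·7) = (17/98)|w + 5|, which is < ϵ once |w + 5| < (98/17)ϵ.
Take δ = min(7, (98/17)ϵ). Then 0 < |w + 5| < δ forces both bounds, so |(-2w + 1)/(w - 9) + 11/14| < ϵ.

δ = min(7, (98/17)ϵ)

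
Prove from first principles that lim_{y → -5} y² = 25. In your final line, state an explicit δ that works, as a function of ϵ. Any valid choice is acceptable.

δ = min(1, ϵ/11)

Let ϵ > 0 be given. We seek δ > 0 with 0 < |y + 5| < δ ⇒ |y² − 25| < ϵ.
Factor: y² − 25 = (y + 5)(y - 5), so |y² − 25| = |y + 5|·|y - 5|.
Restrict δ ≤ 1. Then |y + 5| < 1 gives |y| < 6, so by the triangle inequality |y - 5| ≤ 6 + 5 = 11.
Hence |y² − 25| ≤ 11|y + 5|, which is < ϵ once |y + 5| < ϵ/11.
Take δ = min(1, ϵ/11). If 0 < |y + 5| < δ then both bounds hold and |y² − 25| ≤ 11|y + 5| < 11·(ϵ/11) = ϵ.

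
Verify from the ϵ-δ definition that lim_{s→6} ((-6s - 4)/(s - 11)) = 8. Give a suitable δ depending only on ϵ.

δ = min(5/2, (5/28)ϵ)

Let ϵ > 0 be given. We want δ > 0 with 0 < |s − 6| < δ ⇒ |(-6s - 4)/(s - 11) − 8| < ϵ.
Combining over a common denominator, (-6s - 4)/(s - 11) − 8 = [(-6s - 4)·(-5) − (-40)·(s - 11)] / [(-5)·(s - 11)] = 70(s − 6) / ((-5)(s - 11)).
So |(-6s - 4)/(s - 11) − 8| = 70|s − 6| / (5·|s − 11|).
Restrict δ ≤ 5/2. Then |s − 6| < 5/2 gives |s − 11| = |(s − 6) + (-5)| ≥ 5 − 5/2 = 5/2.
Hence |(-6s - 4)/(s - 11) − 8| < 70|s − 6|/(5·(5/2)) = (28/5)|s − 6|, which is < ϵ once |s − 6| < (5/28)ϵ.
Take δ = min(5/2, (5/28)ϵ). Then 0 < |s − 6| < δ forces both bounds, so |(-6s - 4)/(s - 11) − 8| < ϵ.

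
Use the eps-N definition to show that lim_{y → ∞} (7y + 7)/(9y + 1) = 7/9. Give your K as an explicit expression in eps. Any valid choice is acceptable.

K = (56/81)/eps

Fix eps > 0. We seek K > 0 such that y > K implies |(7y + 7)/(9y + 1) − (7/9)| < eps.
(7y + 7)/(9y + 1) − (7/9) = (9(7y + 7) − 7(9y + 1)) / (9(9y + 1)) = 56/(9(9y + 1)).
For y > 0 we have 9y + 1 > 9y, so |(7y + 7)/(9y + 1) − (7/9)| = 56/(9(9y + 1)) < 56/(9·9y) = (56/81)/y.
Thus |(7y + 7)/(9y + 1) − (7/9)| < eps whenever y > (56/81)/eps.
Take K = (56/81)/eps. If y > K then |(7y + 7)/(9y + 1) − (7/9)| < (56/81)/y < eps.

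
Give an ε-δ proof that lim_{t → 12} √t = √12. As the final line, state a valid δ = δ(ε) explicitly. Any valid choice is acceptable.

Fix ε > 0. We want δ > 0 such that 0 < |t − 12| < δ implies |√t − √12| < ε.
Rationalise: √t − √12 = (t − 12)/(√t + √12), so |√t − √12| = |t − 12|/(√t + √12).
Restrict δ ≤ 12 so that |t − 12| < 12 forces t > 0, and then √t + √12 > √12.
Hence |√t − √12| < |t − 12|/√12, which is < ε once |t − 12| < √12·ε.
Take δ = min(12, √12·ε). If 0 < |t − 12| < δ then t > 0 and |√t − √12| < |t − 12|/√12 < ε.

δ = min(12, √12·ε)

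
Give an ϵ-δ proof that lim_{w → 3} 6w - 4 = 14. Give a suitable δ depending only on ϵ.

δ = ϵ/6

Let ϵ > 0 be given. We need δ > 0 so that 0 < |w − 3| < δ implies |(6w - 4) − 14| < ϵ.
Since (6w - 4) − 14 = 6(w − 3), we have |(6w - 4) − 14| = 6|w − 3|.
So 6|w − 3| < ϵ exactly when |w − 3| < ϵ/6.
Take δ = ϵ/6. If 0 < |w − 3| < δ then |(6w - 4) − 14| = 6|w − 3| < 6·(ϵ/6) = ϵ.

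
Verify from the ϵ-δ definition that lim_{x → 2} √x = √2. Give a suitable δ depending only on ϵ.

Let ϵ > 0. We want δ > 0 such that 0 < |x − 2| < δ implies |√x − √2| < ϵ.
Multiplying by the conjugate, |√x − √2| = |x − 2|/(√x + √2).
Restrict δ ≤ 2 so that |x − 2| < 2 forces x > 0, and then √x + √2 > √2.
Hence |√x − √2| < |x − 2|/√2, which is < ϵ once |x − 2| < √2·ϵ.
Take δ = min(2, √2·ϵ). If 0 < |x − 2| < δ then x > 0 and |√x − √2| < |x − 2|/√2 < ϵ.

δ = min(2, √2·ϵ)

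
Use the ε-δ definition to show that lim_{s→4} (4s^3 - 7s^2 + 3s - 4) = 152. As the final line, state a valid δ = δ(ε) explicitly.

δ = min(1, ε/184)

Fix ε > 0. We want δ > 0 such that 0 < |s − 4| < δ implies |(4s^3 - 7s^2 + 3s - 4) − 152| < ε.
(4s^3 - 7s^2 + 3s - 4) − 152 = 4s^3 - 7s^2 + 3s - 156 = (s − 4)(4s^2 + 9s + 39).
So |(4s^3 - 7s^2 + 3s - 4) − 152| = |s − 4|·|4s^2 + 9s + 39|.
Require δ ≤ 1. Then |s − 4| < 1 gives |s| < 5, and by the triangle inequality |4s^2 + 9s + 39| ≤ 4·5^2 + 9·5 + 39 = 184.
Hence |(4s^3 - 7s^2 + 3s - 4) − 152| ≤ 184|s − 4| < ε provided |s − 4| < ε/184.
Take δ = min(1, ε/184). Then 0 < |s − 4| < δ gives both |s − 4| < 1 and |s − 4| < ε/184, so |(4s^3 - 7s^2 + 3s - 4) − 152| < ε.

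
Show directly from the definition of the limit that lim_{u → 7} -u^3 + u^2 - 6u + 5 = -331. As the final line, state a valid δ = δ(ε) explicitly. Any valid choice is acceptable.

δ = min(1, ε/160)

Fix ε > 0. We want δ > 0 such that 0 < |u − 7| < δ implies |(-u^3 + u^2 - 6u + 5) + 331| < ε.
(-u^3 + u^2 - 6u + 5) + 331 = -u^3 + u^2 - 6u + 336 = (u − 7)(-u^2 - 6u - 48).
So |(-u^3 + u^2 - 6u + 5) + 331| = |u − 7|·|-u^2 - 6u - 48|.
Require δ ≤ 1. Then |u − 7| < 1 gives |u| < 8, and by the triangle inequality |-u^2 - 6u - 48| ≤ 8^2 + 6·8 + 48 = 160.
Hence |(-u^3 + u^2 - 6u + 5) + 331| ≤ 160|u − 7| < ε provided |u − 7| < ε/160.
Take δ = min(1, ε/160). Then 0 < |u − 7| < δ gives both |u − 7| < 1 and |u − 7| < ε/160, so |(-u^3 + u^2 - 6u + 5) + 331| < ε.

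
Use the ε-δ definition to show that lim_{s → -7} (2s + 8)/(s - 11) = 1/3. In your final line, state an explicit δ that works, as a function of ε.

δ = min(9, (27/5)ε)

Suppose ε > 0. We want δ > 0 with 0 < |s + 7| < δ ⇒ |(2s + 8)/(s - 11) − (1/3)| < ε.
Combining over a common denominator, (2s + 8)/(s - 11) − (1/3) = [(2s + 8)·(-18) − (-6)·(s - 11)] / [(-18)·(s - 11)] = -30(s + 7) / ((-18)(s - 11)).
So |(2s + 8)/(s - 11) − (1/3)| = 30|s + 7| / (18·|s − 11|).
Require δ ≤ 9, so |s − 11| ≥ |-18| − |s + 7| > 18 − 9 = 9.
Hence |(2s + 8)/(s - 11) − (1/3)| < 30|s + 7|/(18·9) = (5/27)|s + 7|, which is < ε once |s + 7| < (27/5)ε.
Take δ = min(9, (27/5)ε). Then 0 < |s + 7| < δ forces both bounds, so |(2s + 8)/(s - 11) − (1/3)| < ε.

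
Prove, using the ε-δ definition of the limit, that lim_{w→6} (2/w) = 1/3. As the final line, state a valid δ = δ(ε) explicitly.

Suppose ε > 0. We seek δ > 0 such that 0 < |w − 6| < δ implies |2/w − (1/3)| < ε.
|2/w − (1/3)| = 2·|6 − w|/(6·|w|) = 2|w − 6|/(6|w|).
Require δ ≤ 3 so that |w| > 6 − 3 = 3, hence 6|w| > 18.
Then |2/w − (1/3)| < 2|w − 6|/18, which is < ε when |w − 6| < 9ε.
Take δ = min(3, 9ε). Then 0 < |w − 6| < δ gives both |w − 6| < 3 and |w − 6| < 9ε, so |2/w − (1/3)| < ε.

δ = min(3, 9ε)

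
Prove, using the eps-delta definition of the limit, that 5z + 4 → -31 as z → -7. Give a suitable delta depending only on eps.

Fix eps > 0. We need delta > 0 so that 0 < |z + 7| < delta implies |(5z + 4) + 31| < eps.
|(5z + 4) + 31| = |5z + 35| = 5|z + 7|.
So 5|z + 7| < eps exactly when |z + 7| < eps/5.
Choosing delta = eps/5 gives |(5z + 4) + 31| = 5|z + 7| < eps whenever |z + 7| < delta.

delta = eps/5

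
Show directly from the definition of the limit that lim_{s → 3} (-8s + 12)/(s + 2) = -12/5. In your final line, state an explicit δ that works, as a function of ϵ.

δ = min(5/2, (25/56)ϵ)

Fix ϵ > 0. We want δ > 0 with 0 < |s − 3| < δ ⇒ |(-8s + 12)/(s + 2) + 12/5| < ϵ.
Combining over a common denominator, (-8s + 12)/(s + 2) + 12/5 = [(-8s + 12)·5 − (-12)·(s + 2)] / [5·(s + 2)] = -28(s − 3) / (5(s + 2)).
So |(-8s + 12)/(s + 2) + 12/5| = 28|s − 3| / (5·|s + 2|).
Restrict δ ≤ 5/2. Then |s − 3| < 5/2 gives |s + 2| = |(s − 3) + 5| ≥ 5 − 5/2 = 5/2.
Hence |(-8s + 12)/(s + 2) + 12/5| < 28|s − 3|/(5·(5/2)) = (56/25)|s − 3|, which is < ϵ once |s − 3| < (25/56)ϵ.
Take δ = min(5/2, (25/56)ϵ). Then 0 < |s − 3| < δ forces both bounds, so |(-8s + 12)/(s + 2) + 12/5| < ϵ.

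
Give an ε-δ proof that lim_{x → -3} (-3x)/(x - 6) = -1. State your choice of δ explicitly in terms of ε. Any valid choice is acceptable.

Let ε > 0 be given. We want δ > 0 with 0 < |x + 3| < δ ⇒ |(-3x)/(x - 6) + 1| < ε.
Combining over a common denominator, (-3x)/(x - 6) + 1 = [(-3x)·(-9) − 9·(x - 6)] / [(-9)·(x - 6)] = 18(x + 3) / ((-9)(x - 6)).
So |(-3x)/(x - 6) + 1| = 18|x + 3| / (9·|x − 6|).
Require δ ≤ 9/2, so |x − 6| ≥ |-9| − |x + 3| > 9 − 9/2 = 9/2.
Hence |(-3x)/(x - 6) + 1| < 18|x + 3|/(9·(9/2)) = (4/9)|x + 3|, which is < ε once |x + 3| < (9/4)ε.
Take δ = min(9/2, (9/4)ε). Then 0 < |x + 3| < δ forces both bounds, so |(-3x)/(x - 6) + 1| < ε.

δ = min(9/2, (9/4)ε)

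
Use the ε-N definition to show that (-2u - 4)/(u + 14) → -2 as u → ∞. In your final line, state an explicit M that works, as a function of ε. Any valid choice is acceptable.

M = 24/ε

Suppose ε > 0. We seek M > 0 such that u > M implies |(-2u - 4)/(u + 14) + 2| < ε.
(-2u - 4)/(u + 14) + 2 = ((-2u - 4) − (-2)(u + 14)) / ((u + 14)) = 24/((u + 14)).
For u > 0 we have u + 14 > u, so |(-2u - 4)/(u + 14) + 2| = 24/((u + 14)) < 24/(u) = 24/u.
Thus |(-2u - 4)/(u + 14) + 2| < ε whenever u > 24/ε.
Take M = 24/ε. If u > M then |(-2u - 4)/(u + 14) + 2| < 24/u < ε.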